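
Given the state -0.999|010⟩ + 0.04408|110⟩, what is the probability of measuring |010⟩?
0.998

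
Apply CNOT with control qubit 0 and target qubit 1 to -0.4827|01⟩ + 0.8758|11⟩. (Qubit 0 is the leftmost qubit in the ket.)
-0.4827|01⟩ + 0.8758|10⟩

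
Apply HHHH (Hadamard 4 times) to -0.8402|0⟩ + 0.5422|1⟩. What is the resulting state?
-0.8402|0⟩ + 0.5422|1⟩

H² = I, so an even number of Hadamards cancels: H^4 = I and the state is unchanged.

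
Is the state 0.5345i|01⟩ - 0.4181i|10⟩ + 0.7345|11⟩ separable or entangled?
Entangled

Writing the state as a|00⟩ + b|01⟩ + c|10⟩ + d|11⟩, it is a product state iff ad − bc = 0.
Here (a, b, c, d) = (0, 0.5345i, -0.4181i, 0.7345): ad − bc = (0)(0.7345) − (0.5345i)(-0.4181i) = -0.2235 ≠ 0, so the state is entangled.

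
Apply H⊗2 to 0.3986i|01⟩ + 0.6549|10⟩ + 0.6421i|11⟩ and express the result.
(0.3275 + 0.5204i)|00⟩ + (0.3275 - 0.5204i)|01⟩ + (-0.3275 - 0.1218i)|10⟩ + (-0.3275 + 0.1218i)|11⟩

H⊗2 gives amp(|y⟩) = (1/2) Σ_x (−1)^(x·y) amp(|x⟩), where x·y is the number of positions in which both x and y have a 1.
|00⟩: (0.3986i + 0.6549 + 0.6421i)/2 = (0.3275 + 0.5204i)
|01⟩: (-0.3986i + 0.6549 - 0.6421i)/2 = (0.3275 - 0.5204i)
|10⟩: (0.3986i - 0.6549 - 0.6421i)/2 = (-0.3275 - 0.1218i)
|11⟩: (-0.3986i - 0.6549 + 0.6421i)/2 = (-0.3275 + 0.1218i)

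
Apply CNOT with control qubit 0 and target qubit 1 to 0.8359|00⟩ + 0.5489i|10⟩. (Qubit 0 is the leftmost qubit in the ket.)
0.8359|00⟩ + 0.5489i|11⟩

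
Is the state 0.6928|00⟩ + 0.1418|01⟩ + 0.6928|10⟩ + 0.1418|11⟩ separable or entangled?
Separable

Writing the state as a|00⟩ + b|01⟩ + c|10⟩ + d|11⟩, it is a product state iff ad − bc = 0.
Here (a, b, c, d) = (0.6928, 0.1418, 0.6928, 0.1418): ad − bc = (0.6928)(0.1418) − (0.1418)(0.6928) = 0, so the state is separable.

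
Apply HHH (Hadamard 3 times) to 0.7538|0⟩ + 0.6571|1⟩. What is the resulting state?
0.9977|0⟩ + 0.06838|1⟩

H² = I, so H^3 = H: a single Hadamard. With (a, b) = (0.7538, 0.6571), H gives ((a + b)/√2, (a − b)/√2) = (0.9977, 0.06838).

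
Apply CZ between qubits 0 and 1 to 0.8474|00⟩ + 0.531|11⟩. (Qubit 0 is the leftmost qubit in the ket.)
0.8474|00⟩ - 0.531|11⟩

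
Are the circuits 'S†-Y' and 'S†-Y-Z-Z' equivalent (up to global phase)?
Yes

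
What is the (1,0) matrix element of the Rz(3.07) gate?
0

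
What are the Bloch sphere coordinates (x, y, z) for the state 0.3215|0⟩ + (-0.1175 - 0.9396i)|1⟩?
(-0.07555, -0.6042, -0.7933)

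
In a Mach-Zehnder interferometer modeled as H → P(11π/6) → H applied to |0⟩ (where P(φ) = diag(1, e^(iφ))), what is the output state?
(0.933 - 0.25i)|0⟩ + (0.06699 + 0.25i)|1⟩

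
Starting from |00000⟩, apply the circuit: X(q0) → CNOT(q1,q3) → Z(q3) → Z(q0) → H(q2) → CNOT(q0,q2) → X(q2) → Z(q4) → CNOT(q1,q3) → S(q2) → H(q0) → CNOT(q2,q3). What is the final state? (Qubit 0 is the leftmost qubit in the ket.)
-1/2|00000⟩ - (1/2)i|00110⟩ + 1/2|10000⟩ + (1/2)i|10110⟩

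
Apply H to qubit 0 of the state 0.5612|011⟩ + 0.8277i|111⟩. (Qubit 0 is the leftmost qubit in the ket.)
(0.3968 + 0.5853i)|011⟩ + (0.3968 - 0.5853i)|111⟩

H on qubit 0 mixes each pair of kets that differ only in qubit 0: amplitudes (a, b) of (|…0…⟩, |…1…⟩) become ((a + b)/√2, (a − b)/√2). Kets absent from the input have amplitude 0.
(|011⟩, |111⟩): (a, b) = (0.5612, 0.8277i) → ((0.3968 + 0.5853i), (0.3968 - 0.5853i))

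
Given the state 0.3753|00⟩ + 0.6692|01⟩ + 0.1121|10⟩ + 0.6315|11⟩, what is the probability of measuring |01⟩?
0.4478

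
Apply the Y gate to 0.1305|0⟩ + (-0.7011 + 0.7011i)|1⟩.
(0.7011 + 0.7011i)|0⟩ + 0.1305i|1⟩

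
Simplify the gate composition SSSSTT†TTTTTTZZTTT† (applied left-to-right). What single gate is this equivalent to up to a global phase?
T†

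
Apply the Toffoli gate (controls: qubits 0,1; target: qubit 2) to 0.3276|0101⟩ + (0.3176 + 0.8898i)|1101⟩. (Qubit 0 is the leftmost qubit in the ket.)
0.3276|0101⟩ + (0.3176 + 0.8898i)|1111⟩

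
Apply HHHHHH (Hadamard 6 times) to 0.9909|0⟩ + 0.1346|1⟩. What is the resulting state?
0.9909|0⟩ + 0.1346|1⟩

H² = I, so an even number of Hadamards cancels: H^6 = I and the state is unchanged.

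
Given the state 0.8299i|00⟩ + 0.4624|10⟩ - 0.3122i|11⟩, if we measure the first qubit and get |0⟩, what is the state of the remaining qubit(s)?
i|0⟩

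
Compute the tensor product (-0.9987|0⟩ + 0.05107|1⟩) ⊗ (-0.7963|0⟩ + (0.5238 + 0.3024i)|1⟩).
0.7953|00⟩ + (-0.5231 - 0.302i)|01⟩ - 0.04067|10⟩ + (0.02675 + 0.01544i)|11⟩

amp(|b₁b₂…⟩) = product of the factor amplitudes for bits b₁, b₂, …; only kets whose every factor amplitude is nonzero survive.
|00⟩: (-0.9987)(-0.7963) = 0.7953
|01⟩: (-0.9987)(0.5238 + 0.3024i) = (-0.5231 - 0.302i)
|10⟩: (0.05107)(-0.7963) = -0.04067
|11⟩: (0.05107)(0.5238 + 0.3024i) = (0.02675 + 0.01544i)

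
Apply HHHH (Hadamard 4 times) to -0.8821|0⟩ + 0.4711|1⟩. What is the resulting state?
-0.8821|0⟩ + 0.4711|1⟩

H² = I, so an even number of Hadamards cancels: H^4 = I and the state is unchanged.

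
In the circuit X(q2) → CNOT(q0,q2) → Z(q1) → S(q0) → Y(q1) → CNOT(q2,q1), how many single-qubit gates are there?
4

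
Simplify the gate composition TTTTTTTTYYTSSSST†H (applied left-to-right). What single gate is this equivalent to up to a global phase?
H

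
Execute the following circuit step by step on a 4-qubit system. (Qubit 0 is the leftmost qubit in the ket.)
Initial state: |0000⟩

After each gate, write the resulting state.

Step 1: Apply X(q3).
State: |0001⟩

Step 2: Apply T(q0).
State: |0001⟩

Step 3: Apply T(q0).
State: |0001⟩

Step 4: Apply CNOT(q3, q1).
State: |0101⟩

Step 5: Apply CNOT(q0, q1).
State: |0101⟩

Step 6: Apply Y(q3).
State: -i|0100⟩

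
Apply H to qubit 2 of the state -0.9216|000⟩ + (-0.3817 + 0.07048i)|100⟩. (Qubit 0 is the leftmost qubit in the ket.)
-0.6517|000⟩ - 0.6517|001⟩ + (-0.2699 + 0.04984i)|100⟩ + (-0.2699 + 0.04984i)|101⟩

H on qubit 2 mixes each pair of kets that differ only in qubit 2: amplitudes (a, b) of (|…0…⟩, |…1…⟩) become ((a + b)/√2, (a − b)/√2). Kets absent from the input have amplitude 0.
(|000⟩, |001⟩): (a, b) = (-0.9216, 0) → (-0.6517, -0.6517)
(|100⟩, |101⟩): (a, b) = ((-0.3817 + 0.07048i), 0) → ((-0.2699 + 0.04984i), (-0.2699 + 0.04984i))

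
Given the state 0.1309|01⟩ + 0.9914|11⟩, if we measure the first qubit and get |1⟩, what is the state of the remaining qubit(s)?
|1⟩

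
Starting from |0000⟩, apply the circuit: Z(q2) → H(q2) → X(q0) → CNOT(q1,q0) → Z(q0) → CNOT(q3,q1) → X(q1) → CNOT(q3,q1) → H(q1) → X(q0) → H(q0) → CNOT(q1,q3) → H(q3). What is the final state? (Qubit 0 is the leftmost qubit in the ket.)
-0.25|0000⟩ - 0.25|0001⟩ - 0.25|0010⟩ - 0.25|0011⟩ + 0.25|0100⟩ - 0.25|0101⟩ + 0.25|0110⟩ - 0.25|0111⟩ - 0.25|1000⟩ - 0.25|1001⟩ - 0.25|1010⟩ - 0.25|1011⟩ + 0.25|1100⟩ - 0.25|1101⟩ + 0.25|1110⟩ - 0.25|1111⟩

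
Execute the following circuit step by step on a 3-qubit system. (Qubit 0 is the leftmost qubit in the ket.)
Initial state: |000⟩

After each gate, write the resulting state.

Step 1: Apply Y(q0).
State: i|100⟩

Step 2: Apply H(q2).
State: (1/√2)i|100⟩ + (1/√2)i|101⟩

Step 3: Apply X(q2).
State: (1/√2)i|100⟩ + (1/√2)i|101⟩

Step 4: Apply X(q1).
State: (1/√2)i|110⟩ + (1/√2)i|111⟩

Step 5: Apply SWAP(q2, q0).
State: (1/√2)i|011⟩ + (1/√2)i|111⟩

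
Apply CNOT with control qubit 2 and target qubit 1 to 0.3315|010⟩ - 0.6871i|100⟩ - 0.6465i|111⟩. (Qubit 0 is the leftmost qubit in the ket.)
0.3315|010⟩ - 0.6871i|100⟩ - 0.6465i|101⟩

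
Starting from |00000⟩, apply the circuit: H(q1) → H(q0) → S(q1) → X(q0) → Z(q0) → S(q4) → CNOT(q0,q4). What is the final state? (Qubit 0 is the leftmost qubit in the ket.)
1/2|00000⟩ + (1/2)i|01000⟩ - 1/2|10001⟩ - (1/2)i|11001⟩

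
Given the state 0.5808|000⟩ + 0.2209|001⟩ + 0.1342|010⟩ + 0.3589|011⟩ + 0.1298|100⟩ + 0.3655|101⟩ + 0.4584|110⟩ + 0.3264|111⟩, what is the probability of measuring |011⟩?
0.1288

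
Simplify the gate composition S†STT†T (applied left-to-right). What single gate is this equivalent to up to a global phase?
T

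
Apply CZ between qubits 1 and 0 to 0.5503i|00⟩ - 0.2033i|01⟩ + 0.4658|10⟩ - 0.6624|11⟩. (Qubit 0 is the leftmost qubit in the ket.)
0.5503i|00⟩ - 0.2033i|01⟩ + 0.4658|10⟩ + 0.6624|11⟩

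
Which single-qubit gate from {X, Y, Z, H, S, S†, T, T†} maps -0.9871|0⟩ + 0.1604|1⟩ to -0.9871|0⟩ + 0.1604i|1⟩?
S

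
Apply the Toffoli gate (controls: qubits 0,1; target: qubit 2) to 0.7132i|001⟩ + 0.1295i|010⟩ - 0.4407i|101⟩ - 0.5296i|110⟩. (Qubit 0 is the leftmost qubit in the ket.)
0.7132i|001⟩ + 0.1295i|010⟩ - 0.4407i|101⟩ - 0.5296i|111⟩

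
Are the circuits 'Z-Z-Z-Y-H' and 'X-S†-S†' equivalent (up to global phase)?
No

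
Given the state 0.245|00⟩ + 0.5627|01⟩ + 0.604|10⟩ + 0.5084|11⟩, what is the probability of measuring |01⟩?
0.3166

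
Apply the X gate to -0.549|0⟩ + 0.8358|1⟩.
0.8358|0⟩ - 0.549|1⟩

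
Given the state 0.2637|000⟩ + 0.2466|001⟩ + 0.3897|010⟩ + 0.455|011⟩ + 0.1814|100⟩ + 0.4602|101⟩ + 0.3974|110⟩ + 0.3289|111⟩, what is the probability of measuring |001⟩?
0.06081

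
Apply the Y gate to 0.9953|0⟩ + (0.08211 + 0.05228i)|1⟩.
(0.05228 - 0.08211i)|0⟩ + 0.9953i|1⟩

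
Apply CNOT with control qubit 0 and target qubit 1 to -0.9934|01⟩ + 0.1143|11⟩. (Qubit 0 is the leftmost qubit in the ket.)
-0.9934|01⟩ + 0.1143|10⟩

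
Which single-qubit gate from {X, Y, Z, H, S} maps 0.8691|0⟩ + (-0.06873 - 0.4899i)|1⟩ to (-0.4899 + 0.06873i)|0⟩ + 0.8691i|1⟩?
Y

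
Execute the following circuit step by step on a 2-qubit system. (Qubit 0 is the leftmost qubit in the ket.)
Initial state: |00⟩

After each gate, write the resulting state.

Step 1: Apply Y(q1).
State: i|01⟩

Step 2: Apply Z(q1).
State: -i|01⟩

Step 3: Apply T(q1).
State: (1/√2 - (1/√2)i)|01⟩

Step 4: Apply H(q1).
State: (1/2 - (1/2)i)|00⟩ + (-1/2 + (1/2)i)|01⟩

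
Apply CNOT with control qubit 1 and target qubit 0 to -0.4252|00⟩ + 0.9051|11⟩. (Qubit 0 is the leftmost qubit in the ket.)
-0.4252|00⟩ + 0.9051|01⟩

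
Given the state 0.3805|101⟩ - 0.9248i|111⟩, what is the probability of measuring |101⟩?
0.1448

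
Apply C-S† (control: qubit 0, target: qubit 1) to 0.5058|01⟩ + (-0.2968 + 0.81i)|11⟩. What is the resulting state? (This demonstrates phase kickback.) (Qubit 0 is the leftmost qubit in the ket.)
0.5058|01⟩ + (0.81 + 0.2968i)|11⟩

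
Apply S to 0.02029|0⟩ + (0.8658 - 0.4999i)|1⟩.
0.02029|0⟩ + (0.4999 + 0.8658i)|1⟩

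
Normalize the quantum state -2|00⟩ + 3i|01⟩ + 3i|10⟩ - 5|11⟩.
-0.2917|00⟩ + 0.4376i|01⟩ + 0.4376i|10⟩ - 0.7293|11⟩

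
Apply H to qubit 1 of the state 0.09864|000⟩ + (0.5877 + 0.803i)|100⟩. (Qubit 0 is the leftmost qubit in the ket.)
0.06975|000⟩ + 0.06975|010⟩ + (0.4156 + 0.5678i)|100⟩ + (0.4156 + 0.5678i)|110⟩

H on qubit 1 mixes each pair of kets that differ only in qubit 1: amplitudes (a, b) of (|…0…⟩, |…1…⟩) become ((a + b)/√2, (a − b)/√2). Kets absent from the input have amplitude 0.
(|000⟩, |010⟩): (a, b) = (0.09864, 0) → (0.06975, 0.06975)
(|100⟩, |110⟩): (a, b) = ((0.5877 + 0.803i), 0) → ((0.4156 + 0.5678i), (0.4156 + 0.5678i))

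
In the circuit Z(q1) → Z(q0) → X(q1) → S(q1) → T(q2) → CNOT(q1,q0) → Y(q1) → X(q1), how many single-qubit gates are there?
7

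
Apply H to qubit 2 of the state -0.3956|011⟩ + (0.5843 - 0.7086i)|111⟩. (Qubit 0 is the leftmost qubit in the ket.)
-0.2797|010⟩ + 0.2797|011⟩ + (0.4132 - 0.5011i)|110⟩ + (-0.4132 + 0.5011i)|111⟩

H on qubit 2 mixes each pair of kets that differ only in qubit 2: amplitudes (a, b) of (|…0…⟩, |…1…⟩) become ((a + b)/√2, (a − b)/√2). Kets absent from the input have amplitude 0.
(|010⟩, |011⟩): (a, b) = (0, -0.3956) → (-0.2797, 0.2797)
(|110⟩, |111⟩): (a, b) = (0, (0.5843 - 0.7086i)) → ((0.4132 - 0.5011i), (-0.4132 + 0.5011i))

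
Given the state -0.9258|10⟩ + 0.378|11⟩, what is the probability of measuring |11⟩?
0.1429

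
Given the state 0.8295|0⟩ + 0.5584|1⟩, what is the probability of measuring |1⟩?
0.3118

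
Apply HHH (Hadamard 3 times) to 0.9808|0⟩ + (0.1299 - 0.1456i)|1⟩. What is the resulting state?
(0.7854 - 0.103i)|0⟩ + (0.6017 + 0.103i)|1⟩

H² = I, so H^3 = H: a single Hadamard. With (a, b) = (0.9808, (0.1299 - 0.1456i)), H gives ((a + b)/√2, (a − b)/√2) = ((0.7854 - 0.103i), (0.6017 + 0.103i)).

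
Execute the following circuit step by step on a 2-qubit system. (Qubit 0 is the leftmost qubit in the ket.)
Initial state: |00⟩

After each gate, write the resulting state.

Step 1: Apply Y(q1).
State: i|01⟩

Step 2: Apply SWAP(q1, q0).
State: i|10⟩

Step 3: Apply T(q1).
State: i|10⟩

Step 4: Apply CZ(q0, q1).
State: i|10⟩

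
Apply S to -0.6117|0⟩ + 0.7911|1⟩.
-0.6117|0⟩ + 0.7911i|1⟩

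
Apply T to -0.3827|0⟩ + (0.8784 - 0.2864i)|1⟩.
-0.3827|0⟩ + (0.8236 + 0.4186i)|1⟩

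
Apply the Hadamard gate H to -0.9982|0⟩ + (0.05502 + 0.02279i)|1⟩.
(-0.6669 + 0.01611i)|0⟩ + (-0.7447 - 0.01611i)|1⟩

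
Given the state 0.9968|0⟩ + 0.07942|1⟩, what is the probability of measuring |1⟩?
0.006308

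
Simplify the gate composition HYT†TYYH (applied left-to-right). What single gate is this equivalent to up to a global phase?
Y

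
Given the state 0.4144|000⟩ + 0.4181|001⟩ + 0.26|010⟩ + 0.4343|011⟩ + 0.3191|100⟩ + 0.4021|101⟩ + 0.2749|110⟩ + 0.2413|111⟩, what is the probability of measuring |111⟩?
0.05823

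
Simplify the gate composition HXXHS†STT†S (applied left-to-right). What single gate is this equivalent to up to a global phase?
S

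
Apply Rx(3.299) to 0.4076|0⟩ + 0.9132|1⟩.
(-0.03205 - 0.9104i)|0⟩ + (-0.0718 - 0.4063i)|1⟩

Rx(3.299) = [[cos(θ/2), −i·sin(θ/2)], [−i·sin(θ/2), cos(θ/2)]]; θ = 3.299, cos(θ/2) ≈ -0.0786224, sin(θ/2) ≈ 0.996904.
With a = amp(|0⟩) = 0.4076 and b = amp(|1⟩) = 0.9132:
new amp(|0⟩) = (-0.0786224)·a + (-0.996904i)·b = (-0.03205 - 0.9104i)
new amp(|1⟩) = (-0.996904i)·a + (-0.0786224)·b = (-0.0718 - 0.4063i)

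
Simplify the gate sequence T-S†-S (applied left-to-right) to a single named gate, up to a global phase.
T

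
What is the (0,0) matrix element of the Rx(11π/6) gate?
-0.9659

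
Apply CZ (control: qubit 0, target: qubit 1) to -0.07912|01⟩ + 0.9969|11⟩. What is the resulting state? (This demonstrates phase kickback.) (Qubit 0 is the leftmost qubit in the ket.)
-0.07912|01⟩ - 0.9969|11⟩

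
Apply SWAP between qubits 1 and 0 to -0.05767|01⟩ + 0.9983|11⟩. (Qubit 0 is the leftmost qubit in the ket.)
-0.05767|10⟩ + 0.9983|11⟩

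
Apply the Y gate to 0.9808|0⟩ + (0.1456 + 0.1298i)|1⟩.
(0.1298 - 0.1456i)|0⟩ + 0.9808i|1⟩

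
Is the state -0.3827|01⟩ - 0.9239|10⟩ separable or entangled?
Entangled

Writing the state as a|00⟩ + b|01⟩ + c|10⟩ + d|11⟩, it is a product state iff ad − bc = 0.
Here (a, b, c, d) = (0, -0.3827, -0.9239, 0): ad − bc = (0)(0) − (-0.3827)(-0.9239) = -0.3536 ≠ 0, so the state is entangled.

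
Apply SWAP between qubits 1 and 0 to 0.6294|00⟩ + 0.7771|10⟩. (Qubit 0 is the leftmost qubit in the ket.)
0.6294|00⟩ + 0.7771|01⟩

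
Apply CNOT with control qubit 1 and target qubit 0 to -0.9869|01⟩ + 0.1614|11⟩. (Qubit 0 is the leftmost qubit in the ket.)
0.1614|01⟩ - 0.9869|11⟩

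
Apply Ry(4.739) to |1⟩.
-0.6976|0⟩ - 0.7165|1⟩

Ry(4.739) = [[cos(θ/2), −sin(θ/2)], [sin(θ/2), cos(θ/2)]]; θ = 4.739, cos(θ/2) ≈ -0.716452, sin(θ/2) ≈ 0.697636.
With a = amp(|0⟩) = 0 and b = amp(|1⟩) = 1:
new amp(|0⟩) = (-0.716452)·a + (-0.697636)·b = -0.6976
new amp(|1⟩) = (0.697636)·a + (-0.716452)·b = -0.7165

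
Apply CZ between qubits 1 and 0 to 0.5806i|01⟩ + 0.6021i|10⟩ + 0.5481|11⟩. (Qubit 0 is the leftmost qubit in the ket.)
0.5806i|01⟩ + 0.6021i|10⟩ - 0.5481|11⟩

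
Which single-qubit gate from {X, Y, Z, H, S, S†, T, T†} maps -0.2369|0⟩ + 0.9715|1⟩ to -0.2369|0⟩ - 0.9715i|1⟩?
S†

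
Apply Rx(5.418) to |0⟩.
-0.9079|0⟩ - 0.4192i|1⟩

Rx(5.418) = [[cos(θ/2), −i·sin(θ/2)], [−i·sin(θ/2), cos(θ/2)]]; θ = 5.418, cos(θ/2) ≈ -0.907882, sin(θ/2) ≈ 0.419226.
With a = amp(|0⟩) = 1 and b = amp(|1⟩) = 0:
new amp(|0⟩) = (-0.907882)·a + (-0.419226i)·b = -0.9079
new amp(|1⟩) = (-0.419226i)·a + (-0.907882)·b = -0.4192i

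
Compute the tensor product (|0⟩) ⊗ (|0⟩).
|00⟩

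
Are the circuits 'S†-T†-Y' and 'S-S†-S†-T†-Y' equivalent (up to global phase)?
Yes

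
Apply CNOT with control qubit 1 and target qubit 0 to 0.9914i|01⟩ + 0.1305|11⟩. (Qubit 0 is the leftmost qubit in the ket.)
0.1305|01⟩ + 0.9914i|11⟩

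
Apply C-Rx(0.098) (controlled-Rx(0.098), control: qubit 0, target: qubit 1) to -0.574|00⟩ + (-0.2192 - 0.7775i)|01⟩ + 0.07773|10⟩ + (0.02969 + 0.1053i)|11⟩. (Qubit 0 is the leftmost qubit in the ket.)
-0.574|00⟩ + (-0.2192 - 0.7775i)|01⟩ + (0.08279 - 0.001454i)|10⟩ + (0.02965 + 0.1014i)|11⟩

C-Rx(0.098) leaves the control-|0⟩ kets |00⟩, |01⟩ unchanged and applies Rx(0.098) to qubit 1 on the control-|1⟩ pair (|10⟩, |11⟩).
Rx(0.098) = [[cos(θ/2), −i·sin(θ/2)], [−i·sin(θ/2), cos(θ/2)]]; θ = 0.098, cos(θ/2) ≈ 0.9988, sin(θ/2) ≈ 0.0489804.
With a = amp(|10⟩) = 0.07773 and b = amp(|11⟩) = (0.02969 + 0.1053i):
new amp(|10⟩) = (0.9988)·a + (-0.0489804i)·b = (0.08279 - 0.001454i)
new amp(|11⟩) = (-0.0489804i)·a + (0.9988)·b = (0.02965 + 0.1014i)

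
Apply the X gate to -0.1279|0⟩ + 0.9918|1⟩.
0.9918|0⟩ - 0.1279|1⟩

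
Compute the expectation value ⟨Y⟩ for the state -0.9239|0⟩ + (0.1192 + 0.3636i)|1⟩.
-0.6719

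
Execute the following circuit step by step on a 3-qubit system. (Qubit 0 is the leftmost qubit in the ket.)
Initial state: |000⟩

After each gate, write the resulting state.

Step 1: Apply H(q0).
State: 1/√2|000⟩ + 1/√2|100⟩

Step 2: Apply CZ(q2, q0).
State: 1/√2|000⟩ + 1/√2|100⟩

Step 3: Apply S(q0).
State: 1/√2|000⟩ + (1/√2)i|100⟩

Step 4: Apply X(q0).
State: (1/√2)i|000⟩ + 1/√2|100⟩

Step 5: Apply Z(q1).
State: (1/√2)i|000⟩ + 1/√2|100⟩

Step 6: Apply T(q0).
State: (1/√2)i|000⟩ + (1/2 + (1/2)i)|100⟩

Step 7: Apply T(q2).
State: (1/√2)i|000⟩ + (1/2 + (1/2)i)|100⟩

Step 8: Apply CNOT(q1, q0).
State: (1/√2)i|000⟩ + (1/2 + (1/2)i)|100⟩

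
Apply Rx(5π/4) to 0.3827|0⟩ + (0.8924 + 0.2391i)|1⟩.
(0.07445 - 0.8245i)|0⟩ + (-0.3415 - 0.4451i)|1⟩

Rx(5π/4) = [[cos(θ/2), −i·sin(θ/2)], [−i·sin(θ/2), cos(θ/2)]]; θ = 5π/4, cos(θ/2) ≈ -0.382683, sin(θ/2) ≈ 0.92388.
With a = amp(|0⟩) = 0.3827 and b = amp(|1⟩) = (0.8924 + 0.2391i):
new amp(|0⟩) = (-0.382683)·a + (-0.92388i)·b = (0.07445 - 0.8245i)
new amp(|1⟩) = (-0.92388i)·a + (-0.382683)·b = (-0.3415 - 0.4451i)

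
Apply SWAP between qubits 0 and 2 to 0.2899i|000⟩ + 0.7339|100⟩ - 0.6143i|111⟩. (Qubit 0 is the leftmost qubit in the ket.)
0.2899i|000⟩ + 0.7339|001⟩ - 0.6143i|111⟩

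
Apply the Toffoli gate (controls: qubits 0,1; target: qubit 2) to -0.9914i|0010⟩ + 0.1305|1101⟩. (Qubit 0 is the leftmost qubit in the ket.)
-0.9914i|0010⟩ + 0.1305|1111⟩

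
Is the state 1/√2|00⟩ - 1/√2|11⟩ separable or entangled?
Entangled

Writing the state as a|00⟩ + b|01⟩ + c|10⟩ + d|11⟩, it is a product state iff ad − bc = 0.
Here (a, b, c, d) = (1/√2, 0, 0, -1/√2): ad − bc = (1/√2)(-1/√2) − (0)(0) = -1/2 ≠ 0, so the state is entangled.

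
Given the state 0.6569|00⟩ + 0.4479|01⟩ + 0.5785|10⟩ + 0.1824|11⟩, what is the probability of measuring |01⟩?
0.2006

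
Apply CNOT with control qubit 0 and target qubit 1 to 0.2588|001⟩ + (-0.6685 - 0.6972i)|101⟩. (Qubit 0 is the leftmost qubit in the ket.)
0.2588|001⟩ + (-0.6685 - 0.6972i)|111⟩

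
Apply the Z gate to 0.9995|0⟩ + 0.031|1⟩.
0.9995|0⟩ - 0.031|1⟩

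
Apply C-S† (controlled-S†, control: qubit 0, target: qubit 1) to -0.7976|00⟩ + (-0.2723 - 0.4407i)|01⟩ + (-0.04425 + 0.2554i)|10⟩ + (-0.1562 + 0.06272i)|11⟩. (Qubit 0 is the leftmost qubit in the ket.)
-0.7976|00⟩ + (-0.2723 - 0.4407i)|01⟩ + (-0.04425 + 0.2554i)|10⟩ + (0.06272 + 0.1562i)|11⟩

C-S† leaves the control-|0⟩ kets |00⟩, |01⟩ unchanged and applies S† to qubit 1 on the control-|1⟩ pair (|10⟩, |11⟩).
S† = [[1, 0], [0, -i]].
With a = amp(|10⟩) = (-0.04425 + 0.2554i) and b = amp(|11⟩) = (-0.1562 + 0.06272i):
new amp(|10⟩) = (1)·a = (-0.04425 + 0.2554i)
new amp(|11⟩) = (-i)·b = (0.06272 + 0.1562i)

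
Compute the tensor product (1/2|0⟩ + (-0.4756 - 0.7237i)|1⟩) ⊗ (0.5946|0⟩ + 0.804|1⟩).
0.2973|00⟩ + 0.402|01⟩ + (-0.2828 - 0.4303i)|10⟩ + (-0.3824 - 0.5819i)|11⟩

amp(|b₁b₂…⟩) = product of the factor amplitudes for bits b₁, b₂, …; only kets whose every factor amplitude is nonzero survive.
|00⟩: (1/2)(0.5946) = 0.2973
|01⟩: (1/2)(0.804) = 0.402
|10⟩: (-0.4756 - 0.7237i)(0.5946) = (-0.2828 - 0.4303i)
|11⟩: (-0.4756 - 0.7237i)(0.804) = (-0.3824 - 0.5819i)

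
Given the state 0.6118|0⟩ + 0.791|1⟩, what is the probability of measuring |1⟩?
0.6257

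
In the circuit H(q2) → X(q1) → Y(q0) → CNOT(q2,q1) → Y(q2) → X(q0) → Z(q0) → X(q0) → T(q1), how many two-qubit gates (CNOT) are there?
1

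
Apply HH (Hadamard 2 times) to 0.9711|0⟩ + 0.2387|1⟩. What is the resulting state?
0.9711|0⟩ + 0.2387|1⟩

H² = I, so an even number of Hadamards cancels: H^2 = I and the state is unchanged.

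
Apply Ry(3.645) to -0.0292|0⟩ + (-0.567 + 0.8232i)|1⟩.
(0.5564 - 0.7973i)|0⟩ + (0.1129 - 0.205i)|1⟩

Ry(3.645) = [[cos(θ/2), −sin(θ/2)], [sin(θ/2), cos(θ/2)]]; θ = 3.645, cos(θ/2) ≈ -0.249054, sin(θ/2) ≈ 0.96849.
With a = amp(|0⟩) = -0.0292 and b = amp(|1⟩) = (-0.567 + 0.8232i):
new amp(|0⟩) = (-0.249054)·a + (-0.96849)·b = (0.5564 - 0.7973i)
new amp(|1⟩) = (0.96849)·a + (-0.249054)·b = (0.1129 - 0.205i)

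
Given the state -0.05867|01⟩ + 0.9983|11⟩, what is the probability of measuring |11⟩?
0.9966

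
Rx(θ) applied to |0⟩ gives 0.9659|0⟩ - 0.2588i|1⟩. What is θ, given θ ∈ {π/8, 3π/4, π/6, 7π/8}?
π/6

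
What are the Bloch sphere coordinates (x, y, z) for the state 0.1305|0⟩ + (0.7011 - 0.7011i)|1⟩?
(0.183, -0.183, -0.9661)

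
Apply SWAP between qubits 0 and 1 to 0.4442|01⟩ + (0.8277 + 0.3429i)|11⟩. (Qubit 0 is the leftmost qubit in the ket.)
0.4442|10⟩ + (0.8277 + 0.3429i)|11⟩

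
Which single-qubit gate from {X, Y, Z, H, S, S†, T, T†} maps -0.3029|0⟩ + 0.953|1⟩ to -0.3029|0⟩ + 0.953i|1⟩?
S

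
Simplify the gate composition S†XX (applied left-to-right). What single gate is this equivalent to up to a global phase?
S†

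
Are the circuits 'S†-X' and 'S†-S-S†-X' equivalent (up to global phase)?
Yes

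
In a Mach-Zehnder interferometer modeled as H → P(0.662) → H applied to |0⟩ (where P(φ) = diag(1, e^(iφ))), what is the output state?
(0.8944 + 0.3073i)|0⟩ + (0.1056 - 0.3073i)|1⟩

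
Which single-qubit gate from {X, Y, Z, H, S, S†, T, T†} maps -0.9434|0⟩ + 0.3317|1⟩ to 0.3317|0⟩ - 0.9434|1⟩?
X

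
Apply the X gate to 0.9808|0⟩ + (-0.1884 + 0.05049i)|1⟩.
(-0.1884 + 0.05049i)|0⟩ + 0.9808|1⟩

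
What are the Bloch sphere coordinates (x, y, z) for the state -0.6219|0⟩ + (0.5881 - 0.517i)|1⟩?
(-0.7315, 0.643, -0.2264)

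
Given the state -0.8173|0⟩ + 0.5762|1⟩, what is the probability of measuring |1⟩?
0.332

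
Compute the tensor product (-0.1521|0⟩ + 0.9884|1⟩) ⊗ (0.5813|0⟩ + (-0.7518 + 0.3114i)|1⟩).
-0.08842|00⟩ + (0.1143 - 0.04736i)|01⟩ + 0.5746|10⟩ + (-0.7431 + 0.3078i)|11⟩

amp(|b₁b₂…⟩) = product of the factor amplitudes for bits b₁, b₂, …; only kets whose every factor amplitude is nonzero survive.
|00⟩: (-0.1521)(0.5813) = -0.08842
|01⟩: (-0.1521)(-0.7518 + 0.3114i) = (0.1143 - 0.04736i)
|10⟩: (0.9884)(0.5813) = 0.5746
|11⟩: (0.9884)(-0.7518 + 0.3114i) = (-0.7431 + 0.3078i)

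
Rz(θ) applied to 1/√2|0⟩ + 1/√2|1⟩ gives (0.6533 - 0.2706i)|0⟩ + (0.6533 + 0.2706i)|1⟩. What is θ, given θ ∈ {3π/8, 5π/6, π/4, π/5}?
π/4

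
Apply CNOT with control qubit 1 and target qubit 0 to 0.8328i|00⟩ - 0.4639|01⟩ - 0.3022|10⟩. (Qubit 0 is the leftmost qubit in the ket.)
0.8328i|00⟩ - 0.3022|10⟩ - 0.4639|11⟩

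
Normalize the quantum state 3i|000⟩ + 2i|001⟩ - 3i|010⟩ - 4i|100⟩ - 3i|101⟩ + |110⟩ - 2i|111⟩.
0.416i|000⟩ + 0.2774i|001⟩ - 0.416i|010⟩ - 0.5547i|100⟩ - 0.416i|101⟩ + 0.1387|110⟩ - 0.2774i|111⟩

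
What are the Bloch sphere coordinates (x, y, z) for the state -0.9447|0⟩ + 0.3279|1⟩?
(-0.6195, 0, 0.7849)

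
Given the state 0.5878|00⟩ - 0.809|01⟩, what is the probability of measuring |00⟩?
0.3455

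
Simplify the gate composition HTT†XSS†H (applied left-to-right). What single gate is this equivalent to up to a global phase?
Z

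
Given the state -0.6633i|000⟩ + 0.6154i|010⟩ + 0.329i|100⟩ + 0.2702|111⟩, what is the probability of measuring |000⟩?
0.44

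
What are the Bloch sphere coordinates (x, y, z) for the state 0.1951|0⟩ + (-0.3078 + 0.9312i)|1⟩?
(-0.1201, 0.3634, -0.9238)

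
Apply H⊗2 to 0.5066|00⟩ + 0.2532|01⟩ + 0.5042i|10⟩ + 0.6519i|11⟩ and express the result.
(0.3799 + 0.5781i)|00⟩ + (0.1267 - 0.07385i)|01⟩ + (0.3799 - 0.5781i)|10⟩ + (0.1267 + 0.07385i)|11⟩

H⊗2 gives amp(|y⟩) = (1/2) Σ_x (−1)^(x·y) amp(|x⟩), where x·y is the number of positions in which both x and y have a 1.
|00⟩: (0.5066 + 0.2532 + 0.5042i + 0.6519i)/2 = (0.3799 + 0.5781i)
|01⟩: (0.5066 - 0.2532 + 0.5042i - 0.6519i)/2 = (0.1267 - 0.07385i)
|10⟩: (0.5066 + 0.2532 - 0.5042i - 0.6519i)/2 = (0.3799 - 0.5781i)
|11⟩: (0.5066 - 0.2532 - 0.5042i + 0.6519i)/2 = (0.1267 + 0.07385i)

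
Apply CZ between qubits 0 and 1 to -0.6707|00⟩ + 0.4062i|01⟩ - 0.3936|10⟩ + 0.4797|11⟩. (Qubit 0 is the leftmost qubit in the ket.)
-0.6707|00⟩ + 0.4062i|01⟩ - 0.3936|10⟩ - 0.4797|11⟩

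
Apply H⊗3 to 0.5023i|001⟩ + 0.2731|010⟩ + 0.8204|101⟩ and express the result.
(0.3866 + 0.1776i)|000⟩ + (-0.1935 - 0.1776i)|001⟩ + (0.1935 + 0.1776i)|010⟩ + (-0.3866 - 0.1776i)|011⟩ + (-0.1935 + 0.1776i)|100⟩ + (0.3866 - 0.1776i)|101⟩ + (-0.3866 + 0.1776i)|110⟩ + (0.1935 - 0.1776i)|111⟩

H⊗3 gives amp(|y⟩) = (1/2√2) Σ_x (−1)^(x·y) amp(|x⟩), where x·y is the number of positions in which both x and y have a 1.
|000⟩: (0.5023i + 0.2731 + 0.8204)/(2√2) = (0.3866 + 0.1776i)
|001⟩: (-0.5023i + 0.2731 - 0.8204)/(2√2) = (-0.1935 - 0.1776i)
|010⟩: (0.5023i - 0.2731 + 0.8204)/(2√2) = (0.1935 + 0.1776i)
|011⟩: (-0.5023i - 0.2731 - 0.8204)/(2√2) = (-0.3866 - 0.1776i)
|100⟩: (0.5023i + 0.2731 - 0.8204)/(2√2) = (-0.1935 + 0.1776i)
|101⟩: (-0.5023i + 0.2731 + 0.8204)/(2√2) = (0.3866 - 0.1776i)
|110⟩: (0.5023i - 0.2731 - 0.8204)/(2√2) = (-0.3866 + 0.1776i)
|111⟩: (-0.5023i - 0.2731 + 0.8204)/(2√2) = (0.1935 - 0.1776i)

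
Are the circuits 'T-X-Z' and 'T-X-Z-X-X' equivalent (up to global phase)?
Yes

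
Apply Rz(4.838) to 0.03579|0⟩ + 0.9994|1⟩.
(-0.02685 - 0.02367i)|0⟩ + (-0.7496 + 0.6609i)|1⟩

Rz(4.838) = [[e^(−iθ/2), 0], [0, e^(iθ/2)]] with e^(±iθ/2) = cos(θ/2) ± i·sin(θ/2); θ = 4.838, cos(θ/2) ≈ -0.750094, sin(θ/2) ≈ 0.661332.
With a = amp(|0⟩) = 0.03579 and b = amp(|1⟩) = 0.9994:
new amp(|0⟩) = (-0.750094 - 0.661332i)·a = (-0.02685 - 0.02367i)
new amp(|1⟩) = (-0.750094 + 0.661332i)·b = (-0.7496 + 0.6609i)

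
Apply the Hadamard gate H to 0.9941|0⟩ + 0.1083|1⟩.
0.7795|0⟩ + 0.6264|1⟩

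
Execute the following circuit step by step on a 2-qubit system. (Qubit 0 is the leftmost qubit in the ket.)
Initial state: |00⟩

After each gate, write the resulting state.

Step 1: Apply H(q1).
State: 1/√2|00⟩ + 1/√2|01⟩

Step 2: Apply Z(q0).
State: 1/√2|00⟩ + 1/√2|01⟩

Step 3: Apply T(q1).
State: 1/√2|00⟩ + (1/2 + (1/2)i)|01⟩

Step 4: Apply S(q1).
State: 1/√2|00⟩ + (-1/2 + (1/2)i)|01⟩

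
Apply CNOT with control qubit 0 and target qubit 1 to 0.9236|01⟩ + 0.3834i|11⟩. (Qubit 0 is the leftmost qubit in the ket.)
0.9236|01⟩ + 0.3834i|10⟩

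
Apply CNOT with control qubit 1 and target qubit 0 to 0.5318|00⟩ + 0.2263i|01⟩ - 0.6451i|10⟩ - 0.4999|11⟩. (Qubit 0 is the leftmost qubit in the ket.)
0.5318|00⟩ - 0.4999|01⟩ - 0.6451i|10⟩ + 0.2263i|11⟩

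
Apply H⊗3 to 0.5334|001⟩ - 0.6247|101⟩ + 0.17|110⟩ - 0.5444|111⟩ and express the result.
-0.1646|000⟩ + 0.2849|001⟩ + 0.1001|010⟩ - 0.2203|011⟩ + 0.5418|100⟩ - 0.662|101⟩ + 0.2771|110⟩ - 0.1569|111⟩

H⊗3 gives amp(|y⟩) = (1/2√2) Σ_x (−1)^(x·y) amp(|x⟩), where x·y is the number of positions in which both x and y have a 1.
|000⟩: (0.5334 - 0.6247 + 0.17 - 0.5444)/(2√2) = -0.1646
|001⟩: (-0.5334 + 0.6247 + 0.17 + 0.5444)/(2√2) = 0.2849
|010⟩: (0.5334 - 0.6247 - 0.17 + 0.5444)/(2√2) = 0.1001
|011⟩: (-0.5334 + 0.6247 - 0.17 - 0.5444)/(2√2) = -0.2203
|100⟩: (0.5334 + 0.6247 - 0.17 + 0.5444)/(2√2) = 0.5418
|101⟩: (-0.5334 - 0.6247 - 0.17 - 0.5444)/(2√2) = -0.662
|110⟩: (0.5334 + 0.6247 + 0.17 - 0.5444)/(2√2) = 0.2771
|111⟩: (-0.5334 - 0.6247 + 0.17 + 0.5444)/(2√2) = -0.1569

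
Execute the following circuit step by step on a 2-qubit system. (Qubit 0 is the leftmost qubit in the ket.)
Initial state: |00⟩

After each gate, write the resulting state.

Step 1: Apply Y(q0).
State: i|10⟩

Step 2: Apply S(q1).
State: i|10⟩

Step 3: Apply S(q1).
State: i|10⟩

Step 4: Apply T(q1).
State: i|10⟩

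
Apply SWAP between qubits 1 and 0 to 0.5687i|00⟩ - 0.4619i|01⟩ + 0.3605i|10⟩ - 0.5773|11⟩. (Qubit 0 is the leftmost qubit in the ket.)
0.5687i|00⟩ + 0.3605i|01⟩ - 0.4619i|10⟩ - 0.5773|11⟩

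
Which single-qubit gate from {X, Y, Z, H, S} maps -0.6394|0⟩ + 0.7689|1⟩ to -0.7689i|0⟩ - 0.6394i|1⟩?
Y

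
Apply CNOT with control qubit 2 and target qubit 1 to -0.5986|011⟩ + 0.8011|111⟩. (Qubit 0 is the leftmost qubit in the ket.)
-0.5986|001⟩ + 0.8011|101⟩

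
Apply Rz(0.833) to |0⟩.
(0.9145 - 0.4046i)|0⟩

Rz(0.833) = [[e^(−iθ/2), 0], [0, e^(iθ/2)]] with e^(±iθ/2) = cos(θ/2) ± i·sin(θ/2); θ = 0.833, cos(θ/2) ≈ 0.914511, sin(θ/2) ≈ 0.404562.
With a = amp(|0⟩) = 1 and b = amp(|1⟩) = 0:
new amp(|0⟩) = (0.914511 - 0.404562i)·a = (0.9145 - 0.4046i)
new amp(|1⟩) = (0.914511 + 0.404562i)·b = 0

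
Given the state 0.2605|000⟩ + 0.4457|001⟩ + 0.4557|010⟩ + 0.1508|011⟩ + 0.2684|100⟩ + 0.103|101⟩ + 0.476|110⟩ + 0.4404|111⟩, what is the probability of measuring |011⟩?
0.02274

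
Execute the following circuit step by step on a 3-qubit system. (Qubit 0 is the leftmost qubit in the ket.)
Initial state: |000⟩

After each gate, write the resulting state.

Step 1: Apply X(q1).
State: |010⟩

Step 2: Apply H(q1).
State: 1/√2|000⟩ - 1/√2|010⟩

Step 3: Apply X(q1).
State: -1/√2|000⟩ + 1/√2|010⟩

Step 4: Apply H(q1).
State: -|010⟩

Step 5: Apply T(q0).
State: -|010⟩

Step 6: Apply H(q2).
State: -1/√2|010⟩ - 1/√2|011⟩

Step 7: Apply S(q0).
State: -1/√2|010⟩ - 1/√2|011⟩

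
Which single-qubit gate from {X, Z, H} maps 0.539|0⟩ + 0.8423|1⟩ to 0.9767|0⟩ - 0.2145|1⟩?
H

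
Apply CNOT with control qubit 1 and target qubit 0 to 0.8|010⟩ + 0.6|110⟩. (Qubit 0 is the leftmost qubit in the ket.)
0.6|010⟩ + 0.8|110⟩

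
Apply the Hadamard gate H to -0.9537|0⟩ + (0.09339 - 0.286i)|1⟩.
(-0.6083 - 0.2022i)|0⟩ + (-0.7404 + 0.2022i)|1⟩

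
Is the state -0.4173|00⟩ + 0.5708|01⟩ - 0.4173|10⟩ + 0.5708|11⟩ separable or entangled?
Separable

Writing the state as a|00⟩ + b|01⟩ + c|10⟩ + d|11⟩, it is a product state iff ad − bc = 0.
Here (a, b, c, d) = (-0.4173, 0.5708, -0.4173, 0.5708): ad − bc = (-0.4173)(0.5708) − (0.5708)(-0.4173) = 0, so the state is separable.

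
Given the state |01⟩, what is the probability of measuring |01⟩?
1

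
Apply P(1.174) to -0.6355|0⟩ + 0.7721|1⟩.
-0.6355|0⟩ + (0.2984 + 0.7121i)|1⟩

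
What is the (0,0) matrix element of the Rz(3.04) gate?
(0.05077 - 0.9987i)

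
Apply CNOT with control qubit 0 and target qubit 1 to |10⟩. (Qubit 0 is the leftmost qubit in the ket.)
|11⟩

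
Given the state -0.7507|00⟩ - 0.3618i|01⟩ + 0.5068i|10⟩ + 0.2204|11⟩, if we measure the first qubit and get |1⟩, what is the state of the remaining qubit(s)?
0.917i|0⟩ + 0.3988|1⟩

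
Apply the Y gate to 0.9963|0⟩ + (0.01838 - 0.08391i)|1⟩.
(-0.08391 - 0.01838i)|0⟩ + 0.9963i|1⟩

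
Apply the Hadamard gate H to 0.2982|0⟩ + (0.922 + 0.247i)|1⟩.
(0.8628 + 0.1747i)|0⟩ + (-0.4411 - 0.1747i)|1⟩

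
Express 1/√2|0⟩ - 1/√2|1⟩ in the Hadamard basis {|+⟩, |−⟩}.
|−⟩

With |ψ⟩ = α|0⟩ + β|1⟩, the Hadamard-basis coefficients are ⟨+|ψ⟩ = (α + β)/√2 and ⟨−|ψ⟩ = (α − β)/√2.
Here α = 1/√2, β = -1/√2: (α + β)/√2 = 0, (α − β)/√2 = 1.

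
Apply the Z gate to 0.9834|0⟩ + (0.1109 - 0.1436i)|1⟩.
0.9834|0⟩ + (-0.1109 + 0.1436i)|1⟩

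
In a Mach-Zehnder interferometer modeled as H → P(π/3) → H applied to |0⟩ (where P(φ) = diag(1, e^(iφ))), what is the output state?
(0.75 + 0.433i)|0⟩ + (0.25 - 0.433i)|1⟩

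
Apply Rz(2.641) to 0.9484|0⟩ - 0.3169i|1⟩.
(0.2349 - 0.9188i)|0⟩ + (0.307 - 0.07849i)|1⟩

Rz(2.641) = [[e^(−iθ/2), 0], [0, e^(iθ/2)]] with e^(±iθ/2) = cos(θ/2) ± i·sin(θ/2); θ = 2.641, cos(θ/2) ≈ 0.247691, sin(θ/2) ≈ 0.968839.
With a = amp(|0⟩) = 0.9484 and b = amp(|1⟩) = -0.3169i:
new amp(|0⟩) = (0.247691 - 0.968839i)·a = (0.2349 - 0.9188i)
new amp(|1⟩) = (0.247691 + 0.968839i)·b = (0.307 - 0.07849i)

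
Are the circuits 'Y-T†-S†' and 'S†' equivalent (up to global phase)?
No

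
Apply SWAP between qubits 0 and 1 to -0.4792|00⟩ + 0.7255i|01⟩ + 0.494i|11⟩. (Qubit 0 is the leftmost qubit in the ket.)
-0.4792|00⟩ + 0.7255i|10⟩ + 0.494i|11⟩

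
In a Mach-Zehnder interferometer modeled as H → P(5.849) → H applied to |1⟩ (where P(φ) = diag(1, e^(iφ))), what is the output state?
(0.04639 + 0.2103i)|0⟩ + (0.9536 - 0.2103i)|1⟩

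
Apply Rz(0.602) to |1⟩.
(0.955 + 0.2965i)|1⟩

Rz(0.602) = [[e^(−iθ/2), 0], [0, e^(iθ/2)]] with e^(±iθ/2) = cos(θ/2) ± i·sin(θ/2); θ = 0.602, cos(θ/2) ≈ 0.95504, sin(θ/2) ≈ 0.296475.
With a = amp(|0⟩) = 0 and b = amp(|1⟩) = 1:
new amp(|0⟩) = (0.95504 - 0.296475i)·a = 0
new amp(|1⟩) = (0.95504 + 0.296475i)·b = (0.955 + 0.2965i)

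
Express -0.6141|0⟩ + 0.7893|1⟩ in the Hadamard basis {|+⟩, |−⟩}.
0.1239|+⟩ - 0.9924|−⟩

With |ψ⟩ = α|0⟩ + β|1⟩, the Hadamard-basis coefficients are ⟨+|ψ⟩ = (α + β)/√2 and ⟨−|ψ⟩ = (α − β)/√2.
Here α = -0.6141, β = 0.7893: (α + β)/√2 = 0.1239, (α − β)/√2 = -0.9924.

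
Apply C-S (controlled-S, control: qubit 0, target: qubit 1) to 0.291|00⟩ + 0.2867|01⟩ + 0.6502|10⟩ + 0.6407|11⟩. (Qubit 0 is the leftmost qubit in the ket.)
0.291|00⟩ + 0.2867|01⟩ + 0.6502|10⟩ + 0.6407i|11⟩

C-S leaves the control-|0⟩ kets |00⟩, |01⟩ unchanged and applies S to qubit 1 on the control-|1⟩ pair (|10⟩, |11⟩).
S = [[1, 0], [0, i]].
With a = amp(|10⟩) = 0.6502 and b = amp(|11⟩) = 0.6407:
new amp(|10⟩) = (1)·a = 0.6502
new amp(|11⟩) = (i)·b = 0.6407i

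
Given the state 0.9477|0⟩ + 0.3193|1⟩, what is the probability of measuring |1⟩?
0.102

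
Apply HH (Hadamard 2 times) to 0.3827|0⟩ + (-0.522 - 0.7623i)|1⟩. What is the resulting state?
0.3827|0⟩ + (-0.522 - 0.7623i)|1⟩

H² = I, so an even number of Hadamards cancels: H^2 = I and the state is unchanged.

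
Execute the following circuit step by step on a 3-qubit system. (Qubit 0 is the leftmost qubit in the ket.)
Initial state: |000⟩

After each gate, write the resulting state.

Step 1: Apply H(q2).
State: 1/√2|000⟩ + 1/√2|001⟩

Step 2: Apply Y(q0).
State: (1/√2)i|100⟩ + (1/√2)i|101⟩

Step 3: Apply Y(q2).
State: 1/√2|100⟩ - 1/√2|101⟩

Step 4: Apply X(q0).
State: 1/√2|000⟩ - 1/√2|001⟩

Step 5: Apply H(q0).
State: 1/2|000⟩ - 1/2|001⟩ + 1/2|100⟩ - 1/2|101⟩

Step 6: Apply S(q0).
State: 1/2|000⟩ - 1/2|001⟩ + (1/2)i|100⟩ - (1/2)i|101⟩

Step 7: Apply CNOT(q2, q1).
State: 1/2|000⟩ - 1/2|011⟩ + (1/2)i|100⟩ - (1/2)i|111⟩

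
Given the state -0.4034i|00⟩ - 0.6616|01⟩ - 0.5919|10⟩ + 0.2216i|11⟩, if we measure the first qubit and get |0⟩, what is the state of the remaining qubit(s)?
-0.5206i|0⟩ - 0.8538|1⟩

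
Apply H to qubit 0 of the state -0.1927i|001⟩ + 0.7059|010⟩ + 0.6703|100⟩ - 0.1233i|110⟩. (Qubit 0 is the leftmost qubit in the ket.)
0.474|000⟩ - 0.1363i|001⟩ + (0.4991 - 0.08719i)|010⟩ - 0.474|100⟩ - 0.1363i|101⟩ + (0.4991 + 0.08719i)|110⟩

H on qubit 0 mixes each pair of kets that differ only in qubit 0: amplitudes (a, b) of (|…0…⟩, |…1…⟩) become ((a + b)/√2, (a − b)/√2). Kets absent from the input have amplitude 0.
(|000⟩, |100⟩): (a, b) = (0, 0.6703) → (0.474, -0.474)
(|001⟩, |101⟩): (a, b) = (-0.1927i, 0) → (-0.1363i, -0.1363i)
(|010⟩, |110⟩): (a, b) = (0.7059, -0.1233i) → ((0.4991 - 0.08719i), (0.4991 + 0.08719i))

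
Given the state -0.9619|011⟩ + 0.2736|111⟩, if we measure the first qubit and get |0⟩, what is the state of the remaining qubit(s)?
-|11⟩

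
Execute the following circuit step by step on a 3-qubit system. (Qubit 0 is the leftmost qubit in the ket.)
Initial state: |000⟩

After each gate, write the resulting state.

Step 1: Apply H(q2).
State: 1/√2|000⟩ + 1/√2|001⟩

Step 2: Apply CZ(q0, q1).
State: 1/√2|000⟩ + 1/√2|001⟩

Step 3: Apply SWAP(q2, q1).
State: 1/√2|000⟩ + 1/√2|010⟩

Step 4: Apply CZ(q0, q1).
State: 1/√2|000⟩ + 1/√2|010⟩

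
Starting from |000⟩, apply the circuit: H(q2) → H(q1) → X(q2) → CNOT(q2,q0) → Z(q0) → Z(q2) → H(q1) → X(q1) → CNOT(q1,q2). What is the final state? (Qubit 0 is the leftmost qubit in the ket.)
1/√2|011⟩ + 1/√2|110⟩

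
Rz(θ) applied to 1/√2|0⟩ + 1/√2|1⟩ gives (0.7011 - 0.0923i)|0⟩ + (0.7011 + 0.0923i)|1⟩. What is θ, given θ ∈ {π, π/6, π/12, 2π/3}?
π/12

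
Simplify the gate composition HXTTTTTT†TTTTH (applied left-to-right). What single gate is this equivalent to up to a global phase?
Z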